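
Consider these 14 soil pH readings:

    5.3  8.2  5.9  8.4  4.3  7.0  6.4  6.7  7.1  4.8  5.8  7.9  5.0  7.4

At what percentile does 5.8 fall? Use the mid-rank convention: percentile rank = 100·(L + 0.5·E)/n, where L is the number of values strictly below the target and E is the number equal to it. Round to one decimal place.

32.1

Sorted: 4.3, 4.8, 5.0, 5.3, 5.8, 5.9, 6.4, 6.7, 7.0, 7.1, 7.4, 7.9, 8.2, 8.4.
Count below 5.8: L = 4; count equal: E = 1; n = 14.
Percentile rank = 100·(4 + 0.5·1)/14 = 100·4.5/14 = 32.14.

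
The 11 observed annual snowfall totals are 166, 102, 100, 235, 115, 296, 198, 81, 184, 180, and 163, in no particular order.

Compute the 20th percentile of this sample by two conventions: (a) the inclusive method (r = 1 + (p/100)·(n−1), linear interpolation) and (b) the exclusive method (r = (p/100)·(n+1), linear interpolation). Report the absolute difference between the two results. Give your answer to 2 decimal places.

Sorted: 81, 100, 102, 115, 163, 166, 180, 184, 198, 235, 296.
n = 11.
(a) r = 3 → value at rank 3 = 102.
(b) r = 2.4; between ranks 2 (100) and 3 (102): 100.8.
|102 − 100.8| = 1.2.

1.20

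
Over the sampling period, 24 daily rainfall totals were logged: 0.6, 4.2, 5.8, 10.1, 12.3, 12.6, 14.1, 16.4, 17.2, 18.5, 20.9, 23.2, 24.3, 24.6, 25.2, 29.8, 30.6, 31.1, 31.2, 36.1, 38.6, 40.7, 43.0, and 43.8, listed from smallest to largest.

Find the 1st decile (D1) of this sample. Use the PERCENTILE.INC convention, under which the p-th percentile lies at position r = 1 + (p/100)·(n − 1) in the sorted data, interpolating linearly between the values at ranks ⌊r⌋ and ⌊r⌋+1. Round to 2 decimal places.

n = 24.
r = 1 + (10/100)·(24 − 1) = 1 + 2.3 = 3.3.
Rank 3 is 5.8 and rank 4 is 10.1.
Interpolate: 5.8 + 0.3·(10.1 − 5.8) = 5.8 + 0.3·4.3 = 7.09.

7.09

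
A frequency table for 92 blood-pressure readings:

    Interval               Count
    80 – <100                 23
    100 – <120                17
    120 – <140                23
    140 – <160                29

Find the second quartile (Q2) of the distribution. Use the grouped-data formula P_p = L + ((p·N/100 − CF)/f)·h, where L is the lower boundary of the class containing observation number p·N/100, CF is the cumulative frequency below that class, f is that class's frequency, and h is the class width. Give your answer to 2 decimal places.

125.22

N = 92; target position k = 50/100 · 92 = 46.
Cumulative frequencies: 23, 40, 63, 92.
Observation 46 falls in the class 120 – <140.
L = 120, CF = 40, f = 23, h = 20.
P50 = 120 + ((46 − 40)/23)·20 = 120 + 5.21739 = 125.217.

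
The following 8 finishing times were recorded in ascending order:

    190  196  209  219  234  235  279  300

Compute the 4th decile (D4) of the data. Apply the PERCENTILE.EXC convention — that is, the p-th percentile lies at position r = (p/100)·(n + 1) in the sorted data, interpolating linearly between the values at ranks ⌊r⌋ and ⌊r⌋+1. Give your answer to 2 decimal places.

n = 8.
r = (40/100)·(8 + 1) = 3.6.
Rank 3 is 209 and rank 4 is 219.
Interpolate: 209 + 0.6·(219 − 209) = 209 + 0.6·10 = 215.

215.00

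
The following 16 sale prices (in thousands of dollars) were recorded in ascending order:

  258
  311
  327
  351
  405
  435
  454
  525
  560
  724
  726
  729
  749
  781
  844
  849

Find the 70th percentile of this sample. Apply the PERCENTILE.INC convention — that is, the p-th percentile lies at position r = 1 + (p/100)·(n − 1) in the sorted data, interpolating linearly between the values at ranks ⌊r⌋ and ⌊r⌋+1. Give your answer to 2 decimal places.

727.50

n = 16.
r = 1 + (70/100)·(16 − 1) = 1 + 10.5 = 11.5.
Rank 11 is 726 and rank 12 is 729.
Interpolate: 726 + 0.5·(729 − 726) = 726 + 0.5·3 = 727.5.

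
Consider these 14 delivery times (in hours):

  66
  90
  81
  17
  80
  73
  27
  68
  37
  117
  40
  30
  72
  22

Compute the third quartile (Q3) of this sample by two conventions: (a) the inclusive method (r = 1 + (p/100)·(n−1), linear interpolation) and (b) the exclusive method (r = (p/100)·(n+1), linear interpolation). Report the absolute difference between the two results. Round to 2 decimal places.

Sorted: 17, 22, 27, 30, 37, 40, 66, 68, 72, 73, 80, 81, 90, 117.
n = 14.
(a) r = 10.75; between ranks 10 (73) and 11 (80): 78.25.
(b) r = 11.25; between ranks 11 (80) and 12 (81): 80.25.
|78.25 − 80.25| = 2.

2.00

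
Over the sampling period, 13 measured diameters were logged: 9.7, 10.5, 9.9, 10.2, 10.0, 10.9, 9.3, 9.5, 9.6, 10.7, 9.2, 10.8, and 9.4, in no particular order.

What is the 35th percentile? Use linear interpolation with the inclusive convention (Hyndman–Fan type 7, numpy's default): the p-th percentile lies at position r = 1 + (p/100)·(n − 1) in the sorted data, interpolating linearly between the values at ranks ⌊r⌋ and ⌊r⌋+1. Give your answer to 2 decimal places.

Sorted: 9.2, 9.3, 9.4, 9.5, 9.6, 9.7, 9.9, 10.0, 10.2, 10.5, 10.7, 10.8, 10.9.
n = 13.
r = 1 + (35/100)·(13 − 1) = 1 + 4.2 = 5.2.
Rank 5 is 9.6 and rank 6 is 9.7.
Interpolate: 9.6 + 0.2·(9.7 − 9.6) = 9.6 + 0.2·0.1 = 9.62.

9.62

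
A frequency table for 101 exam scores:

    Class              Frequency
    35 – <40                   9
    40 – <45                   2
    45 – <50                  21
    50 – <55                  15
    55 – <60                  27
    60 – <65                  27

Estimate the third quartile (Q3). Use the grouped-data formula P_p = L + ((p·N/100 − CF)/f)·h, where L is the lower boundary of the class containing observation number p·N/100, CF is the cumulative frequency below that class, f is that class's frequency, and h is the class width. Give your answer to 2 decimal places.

N = 101; target position k = 75/100 · 101 = 75.75.
Cumulative frequencies: 9, 11, 32, 47, 74, 101.
Observation 75.75 falls in the class 60 – <65.
L = 60, CF = 74, f = 27, h = 5.
P75 = 60 + ((75.75 − 74)/27)·5 = 60 + 0.324074 = 60.3241.

60.32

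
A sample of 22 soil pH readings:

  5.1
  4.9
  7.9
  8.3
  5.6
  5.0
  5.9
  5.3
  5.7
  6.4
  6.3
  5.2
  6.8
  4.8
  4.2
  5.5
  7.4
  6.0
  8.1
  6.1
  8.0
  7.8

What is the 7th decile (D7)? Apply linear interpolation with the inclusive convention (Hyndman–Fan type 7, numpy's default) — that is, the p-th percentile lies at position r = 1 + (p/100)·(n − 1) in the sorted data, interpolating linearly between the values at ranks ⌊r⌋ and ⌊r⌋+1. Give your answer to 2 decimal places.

6.68

Sorted: 4.2, 4.8, 4.9, 5.0, 5.1, 5.2, 5.3, 5.5, 5.6, 5.7, 5.9, 6.0, 6.1, 6.3, 6.4, 6.8, 7.4, 7.8, 7.9, 8.0, 8.1, 8.3.
n = 22.
r = 1 + (70/100)·(22 − 1) = 1 + 14.7 = 15.7.
Rank 15 is 6.4 and rank 16 is 6.8.
Interpolate: 6.4 + 0.7·(6.8 − 6.4) = 6.4 + 0.7·0.4 = 6.68.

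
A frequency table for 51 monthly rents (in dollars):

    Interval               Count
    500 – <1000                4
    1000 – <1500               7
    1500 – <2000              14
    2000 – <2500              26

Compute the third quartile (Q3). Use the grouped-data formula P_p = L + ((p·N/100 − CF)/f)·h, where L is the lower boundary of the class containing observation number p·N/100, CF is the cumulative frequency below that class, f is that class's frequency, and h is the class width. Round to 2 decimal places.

2254.81

N = 51; target position k = 75/100 · 51 = 38.25.
Cumulative frequencies: 4, 11, 25, 51.
Observation 38.25 falls in the class 2000 – <2500.
L = 2000, CF = 25, f = 26, h = 500.
P75 = 2000 + ((38.25 − 25)/26)·500 = 2000 + 254.808 = 2254.81.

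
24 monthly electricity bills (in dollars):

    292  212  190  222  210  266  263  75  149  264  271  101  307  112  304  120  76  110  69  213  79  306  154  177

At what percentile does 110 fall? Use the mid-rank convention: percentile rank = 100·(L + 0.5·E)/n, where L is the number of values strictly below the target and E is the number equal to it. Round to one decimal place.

Sorted: 69, 75, 76, 79, 101, 110, 112, 120, 149, 154, 177, 190, 210, 212, 213, 222, 263, 264, 266, 271, 292, 304, 306, 307.
Count below 110: L = 5; count equal: E = 1; n = 24.
Percentile rank = 100·(5 + 0.5·1)/24 = 100·5.5/24 = 22.92.

22.9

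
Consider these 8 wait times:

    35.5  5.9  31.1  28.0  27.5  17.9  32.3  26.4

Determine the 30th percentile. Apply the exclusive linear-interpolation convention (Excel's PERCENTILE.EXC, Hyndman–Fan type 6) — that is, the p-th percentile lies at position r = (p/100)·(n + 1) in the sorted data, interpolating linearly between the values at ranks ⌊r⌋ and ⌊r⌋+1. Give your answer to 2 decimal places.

23.85

Sorted: 5.9, 17.9, 26.4, 27.5, 28.0, 31.1, 32.3, 35.5.
n = 8.
r = (30/100)·(8 + 1) = 2.7.
Rank 2 is 17.9 and rank 3 is 26.4.
Interpolate: 17.9 + 0.7·(26.4 − 17.9) = 17.9 + 0.7·8.5 = 23.85.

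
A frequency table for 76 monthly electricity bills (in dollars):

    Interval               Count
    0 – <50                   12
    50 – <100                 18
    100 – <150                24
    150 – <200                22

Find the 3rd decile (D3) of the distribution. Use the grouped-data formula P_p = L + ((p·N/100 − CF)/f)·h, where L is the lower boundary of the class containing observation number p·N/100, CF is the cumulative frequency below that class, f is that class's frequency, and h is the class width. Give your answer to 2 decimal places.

80.00

N = 76; target position k = 30/100 · 76 = 22.8.
Cumulative frequencies: 12, 30, 54, 76.
Observation 22.8 falls in the class 50 – <100.
L = 50, CF = 12, f = 18, h = 50.
P30 = 50 + ((22.8 − 12)/18)·50 = 50 + 30 = 80.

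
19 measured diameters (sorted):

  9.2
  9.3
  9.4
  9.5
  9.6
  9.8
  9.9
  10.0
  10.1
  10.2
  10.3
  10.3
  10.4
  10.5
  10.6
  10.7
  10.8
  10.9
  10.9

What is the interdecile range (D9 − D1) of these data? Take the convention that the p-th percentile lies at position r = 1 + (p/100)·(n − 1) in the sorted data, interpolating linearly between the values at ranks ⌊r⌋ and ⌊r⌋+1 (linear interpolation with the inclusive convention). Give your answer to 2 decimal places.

n = 19.
P10: r = 2.8; ranks 2–3 are 9.3, 9.4; interpolating gives 9.38.
P90: r = 17.2; ranks 17–18 are 10.8, 10.9; interpolating gives 10.82.
Difference: 10.82 − 9.38 = 1.44.

1.44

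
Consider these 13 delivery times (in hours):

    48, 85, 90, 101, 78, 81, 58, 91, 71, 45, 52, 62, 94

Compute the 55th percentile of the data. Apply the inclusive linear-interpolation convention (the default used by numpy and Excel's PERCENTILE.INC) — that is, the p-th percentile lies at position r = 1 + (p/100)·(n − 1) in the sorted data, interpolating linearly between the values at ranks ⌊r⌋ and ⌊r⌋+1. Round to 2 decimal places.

Sorted: 45, 48, 52, 58, 62, 71, 78, 81, 85, 90, 91, 94, 101.
n = 13.
r = 1 + (55/100)·(13 − 1) = 1 + 6.6 = 7.6.
Rank 7 is 78 and rank 8 is 81.
Interpolate: 78 + 0.6·(81 − 78) = 78 + 0.6·3 = 79.8.

79.80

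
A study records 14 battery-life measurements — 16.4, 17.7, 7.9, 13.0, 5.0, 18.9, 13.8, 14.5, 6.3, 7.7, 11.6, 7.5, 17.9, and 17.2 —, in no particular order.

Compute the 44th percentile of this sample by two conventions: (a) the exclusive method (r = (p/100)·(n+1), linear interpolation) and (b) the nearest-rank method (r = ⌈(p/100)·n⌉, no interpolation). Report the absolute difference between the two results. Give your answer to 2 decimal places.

0.56

Sorted: 5.0, 6.3, 7.5, 7.7, 7.9, 11.6, 13.0, 13.8, 14.5, 16.4, 17.2, 17.7, 17.9, 18.9.
n = 14.
(a) r = 6.6; between ranks 6 (11.6) and 7 (13.0): 12.44.
(b) the nearest-rank method: rank 7 → 13.
|12.44 − 13| = 0.56.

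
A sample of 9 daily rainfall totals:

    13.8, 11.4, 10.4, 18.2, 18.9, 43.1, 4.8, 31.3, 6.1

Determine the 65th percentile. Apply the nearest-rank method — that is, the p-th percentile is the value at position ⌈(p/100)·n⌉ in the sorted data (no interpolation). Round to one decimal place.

18.2

Sorted: 4.8, 6.1, 10.4, 11.4, 13.8, 18.2, 18.9, 31.3, 43.1.
n = 9.
Position = ⌈65/100 · 9⌉ = ⌈5.85⌉ = 6.
The value at rank 6 is 18.2.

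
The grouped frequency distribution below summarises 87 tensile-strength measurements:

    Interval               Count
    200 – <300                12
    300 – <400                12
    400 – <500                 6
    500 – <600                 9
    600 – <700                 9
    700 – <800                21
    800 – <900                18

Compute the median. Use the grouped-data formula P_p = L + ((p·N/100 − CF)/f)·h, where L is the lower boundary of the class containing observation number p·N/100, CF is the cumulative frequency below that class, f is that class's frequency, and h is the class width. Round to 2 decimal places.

N = 87; target position k = 50/100 · 87 = 43.5.
Cumulative frequencies: 12, 24, 30, 39, 48, 69, 87.
Observation 43.5 falls in the class 600 – <700.
L = 600, CF = 39, f = 9, h = 100.
P50 = 600 + ((43.5 − 39)/9)·100 = 600 + 50 = 650.

650.00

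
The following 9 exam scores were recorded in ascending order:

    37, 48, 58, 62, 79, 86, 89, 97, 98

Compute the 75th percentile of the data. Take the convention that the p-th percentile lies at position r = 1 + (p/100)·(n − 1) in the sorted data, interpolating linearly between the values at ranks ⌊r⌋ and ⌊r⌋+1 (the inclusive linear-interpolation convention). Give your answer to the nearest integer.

89

n = 9.
r = 1 + (75/100)·(9 − 1) = 1 + 6 = 7.
r is an integer, so P75 is the value at rank 7: 89.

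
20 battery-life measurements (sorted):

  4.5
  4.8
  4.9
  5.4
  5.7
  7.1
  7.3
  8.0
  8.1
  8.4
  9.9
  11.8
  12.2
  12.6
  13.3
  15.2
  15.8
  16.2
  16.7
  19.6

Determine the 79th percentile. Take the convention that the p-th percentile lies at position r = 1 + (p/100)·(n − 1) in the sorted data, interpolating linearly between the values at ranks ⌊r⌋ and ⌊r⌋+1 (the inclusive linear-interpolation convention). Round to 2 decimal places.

15.21

n = 20.
r = 1 + (79/100)·(20 − 1) = 1 + 15.01 = 16.01.
Rank 16 is 15.2 and rank 17 is 15.8.
Interpolate: 15.2 + 0.01·(15.8 − 15.2) = 15.2 + 0.01·0.6 = 15.206.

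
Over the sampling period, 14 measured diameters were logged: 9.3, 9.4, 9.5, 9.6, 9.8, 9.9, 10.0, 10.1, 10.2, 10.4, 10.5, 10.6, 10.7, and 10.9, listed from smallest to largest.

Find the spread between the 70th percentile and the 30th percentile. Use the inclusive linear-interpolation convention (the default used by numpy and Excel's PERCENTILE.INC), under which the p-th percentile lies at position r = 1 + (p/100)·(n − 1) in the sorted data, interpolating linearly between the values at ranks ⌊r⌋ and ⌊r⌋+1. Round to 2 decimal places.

n = 14.
P30: r = 4.9; ranks 4–5 are 9.6, 9.8; interpolating gives 9.78.
P70: r = 10.1; ranks 10–11 are 10.4, 10.5; interpolating gives 10.41.
Difference: 10.41 − 9.78 = 0.63.

0.63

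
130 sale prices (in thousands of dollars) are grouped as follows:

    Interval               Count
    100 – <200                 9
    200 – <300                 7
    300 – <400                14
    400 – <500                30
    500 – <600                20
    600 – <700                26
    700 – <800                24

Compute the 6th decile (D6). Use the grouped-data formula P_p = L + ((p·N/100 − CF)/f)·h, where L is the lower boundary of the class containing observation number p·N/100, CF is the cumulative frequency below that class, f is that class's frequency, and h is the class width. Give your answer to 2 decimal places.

590.00

N = 130; target position k = 60/100 · 130 = 78.
Cumulative frequencies: 9, 16, 30, 60, 80, 106, 130.
Observation 78 falls in the class 500 – <600.
L = 500, CF = 60, f = 20, h = 100.
P60 = 500 + ((78 − 60)/20)·100 = 500 + 90 = 590.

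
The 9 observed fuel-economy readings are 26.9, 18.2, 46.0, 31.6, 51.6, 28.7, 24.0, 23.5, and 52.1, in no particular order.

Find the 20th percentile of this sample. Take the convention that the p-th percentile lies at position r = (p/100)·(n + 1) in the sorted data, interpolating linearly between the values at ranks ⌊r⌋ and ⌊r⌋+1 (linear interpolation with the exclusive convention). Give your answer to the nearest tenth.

23.5

Sorted: 18.2, 23.5, 24.0, 26.9, 28.7, 31.6, 46.0, 51.6, 52.1.
n = 9.
r = (20/100)·(9 + 1) = 2.
r is an integer, so P20 is the value at rank 2: 23.5.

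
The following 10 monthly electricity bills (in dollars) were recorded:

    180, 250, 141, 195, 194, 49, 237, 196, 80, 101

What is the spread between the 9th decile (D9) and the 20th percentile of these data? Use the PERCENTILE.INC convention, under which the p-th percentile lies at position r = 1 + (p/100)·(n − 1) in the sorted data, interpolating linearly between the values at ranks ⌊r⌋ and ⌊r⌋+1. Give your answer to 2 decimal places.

Sorted: 49, 80, 101, 141, 180, 194, 195, 196, 237, 250.
n = 10.
P20: r = 2.8; ranks 2–3 are 80, 101; interpolating gives 96.8.
P90: r = 9.1; ranks 9–10 are 237, 250; interpolating gives 238.3.
Difference: 238.3 − 96.8 = 141.5.

141.50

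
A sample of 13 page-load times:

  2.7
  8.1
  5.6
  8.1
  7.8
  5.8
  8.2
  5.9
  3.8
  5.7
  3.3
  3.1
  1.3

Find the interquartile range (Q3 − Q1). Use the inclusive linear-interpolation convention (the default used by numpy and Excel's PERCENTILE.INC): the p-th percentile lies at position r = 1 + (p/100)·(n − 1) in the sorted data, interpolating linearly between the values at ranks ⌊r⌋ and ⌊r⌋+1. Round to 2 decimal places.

4.50

Sorted: 1.3, 2.7, 3.1, 3.3, 3.8, 5.6, 5.7, 5.8, 5.9, 7.8, 8.1, 8.1, 8.2.
n = 13.
P25: r = 4 (integer) → 3.3.
P75: r = 10 (integer) → 7.8.
Difference: 7.8 − 3.3 = 4.5.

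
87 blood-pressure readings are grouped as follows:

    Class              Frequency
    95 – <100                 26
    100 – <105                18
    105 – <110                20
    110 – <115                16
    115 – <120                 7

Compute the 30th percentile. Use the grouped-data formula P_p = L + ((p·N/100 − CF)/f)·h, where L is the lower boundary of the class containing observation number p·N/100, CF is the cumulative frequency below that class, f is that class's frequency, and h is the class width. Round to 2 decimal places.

100.03

N = 87; target position k = 30/100 · 87 = 26.1.
Cumulative frequencies: 26, 44, 64, 80, 87.
Observation 26.1 falls in the class 100 – <105.
L = 100, CF = 26, f = 18, h = 5.
P30 = 100 + ((26.1 − 26)/18)·5 = 100 + 0.0277778 = 100.028.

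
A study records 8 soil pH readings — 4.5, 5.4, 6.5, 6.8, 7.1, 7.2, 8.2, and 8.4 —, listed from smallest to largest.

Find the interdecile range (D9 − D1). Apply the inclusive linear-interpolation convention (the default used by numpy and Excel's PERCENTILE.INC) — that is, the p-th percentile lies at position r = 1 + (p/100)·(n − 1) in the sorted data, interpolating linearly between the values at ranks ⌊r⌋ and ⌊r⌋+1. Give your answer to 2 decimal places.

n = 8.
P10: r = 1.7; ranks 1–2 are 4.5, 5.4; interpolating gives 5.13.
P90: r = 7.3; ranks 7–8 are 8.2, 8.4; interpolating gives 8.26.
Difference: 8.26 − 5.13 = 3.13.

3.13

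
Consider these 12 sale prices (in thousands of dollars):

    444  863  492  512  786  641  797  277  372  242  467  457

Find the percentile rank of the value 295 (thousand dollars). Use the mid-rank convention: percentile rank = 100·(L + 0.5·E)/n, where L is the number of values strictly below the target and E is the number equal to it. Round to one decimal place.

16.7

Sorted: 242, 277, 372, 444, 457, 467, 492, 512, 641, 786, 797, 863.
Count below 295: L = 2; count equal: E = 0; n = 12.
Percentile rank = 100·(2 + 0.5·0)/12 = 100·2/12 = 16.67.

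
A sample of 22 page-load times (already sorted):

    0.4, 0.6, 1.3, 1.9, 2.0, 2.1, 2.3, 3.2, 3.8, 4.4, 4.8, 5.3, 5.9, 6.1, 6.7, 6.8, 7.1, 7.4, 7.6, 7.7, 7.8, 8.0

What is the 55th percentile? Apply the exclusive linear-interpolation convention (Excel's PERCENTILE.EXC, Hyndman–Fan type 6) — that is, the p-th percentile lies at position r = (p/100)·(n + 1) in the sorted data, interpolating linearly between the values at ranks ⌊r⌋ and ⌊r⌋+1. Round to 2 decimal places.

5.69

n = 22.
r = (55/100)·(22 + 1) = 12.65.
Rank 12 is 5.3 and rank 13 is 5.9.
Interpolate: 5.3 + 0.65·(5.9 − 5.3) = 5.3 + 0.65·0.6 = 5.69.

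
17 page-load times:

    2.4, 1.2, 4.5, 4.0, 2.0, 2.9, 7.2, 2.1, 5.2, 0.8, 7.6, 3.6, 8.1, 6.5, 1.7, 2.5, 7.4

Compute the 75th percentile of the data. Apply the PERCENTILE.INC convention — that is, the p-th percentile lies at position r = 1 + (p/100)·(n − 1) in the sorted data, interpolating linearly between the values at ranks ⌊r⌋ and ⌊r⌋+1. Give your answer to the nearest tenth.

Sorted: 0.8, 1.2, 1.7, 2.0, 2.1, 2.4, 2.5, 2.9, 3.6, 4.0, 4.5, 5.2, 6.5, 7.2, 7.4, 7.6, 8.1.
n = 17.
r = 1 + (75/100)·(17 − 1) = 1 + 12 = 13.
r is an integer, so P75 is the value at rank 13: 6.5.

6.5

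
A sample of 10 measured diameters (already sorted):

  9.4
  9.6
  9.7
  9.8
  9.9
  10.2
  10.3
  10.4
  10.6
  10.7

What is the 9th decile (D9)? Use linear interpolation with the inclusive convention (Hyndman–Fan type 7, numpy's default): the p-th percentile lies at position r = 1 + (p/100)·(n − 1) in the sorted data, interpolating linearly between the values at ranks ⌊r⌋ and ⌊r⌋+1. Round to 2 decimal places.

10.61

n = 10.
r = 1 + (90/100)·(10 − 1) = 1 + 8.1 = 9.1.
Rank 9 is 10.6 and rank 10 is 10.7.
Interpolate: 10.6 + 0.1·(10.7 − 10.6) = 10.6 + 0.1·0.1 = 10.61.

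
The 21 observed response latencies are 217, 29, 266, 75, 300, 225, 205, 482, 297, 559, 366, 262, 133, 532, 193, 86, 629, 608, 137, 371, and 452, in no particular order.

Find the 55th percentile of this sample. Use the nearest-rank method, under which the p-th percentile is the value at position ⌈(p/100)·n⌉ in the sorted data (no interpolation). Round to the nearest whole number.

Sorted: 29, 75, 86, 133, 137, 193, 205, 217, 225, 262, 266, 297, 300, 366, 371, 452, 482, 532, 559, 608, 629.
n = 21.
Position = ⌈55/100 · 21⌉ = ⌈11.55⌉ = 12.
The value at rank 12 is 297.

297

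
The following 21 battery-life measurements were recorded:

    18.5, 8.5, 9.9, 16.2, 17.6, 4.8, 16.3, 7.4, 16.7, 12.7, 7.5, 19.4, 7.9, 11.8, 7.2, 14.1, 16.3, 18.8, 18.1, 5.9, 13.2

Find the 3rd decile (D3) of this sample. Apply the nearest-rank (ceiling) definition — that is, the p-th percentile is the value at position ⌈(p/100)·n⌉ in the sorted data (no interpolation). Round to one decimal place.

Sorted: 4.8, 5.9, 7.2, 7.4, 7.5, 7.9, 8.5, 9.9, 11.8, 12.7, 13.2, 14.1, 16.2, 16.3, 16.3, 16.7, 17.6, 18.1, 18.5, 18.8, 19.4.
n = 21.
Position = ⌈30/100 · 21⌉ = ⌈6.3⌉ = 7.
The value at rank 7 is 8.5.

8.5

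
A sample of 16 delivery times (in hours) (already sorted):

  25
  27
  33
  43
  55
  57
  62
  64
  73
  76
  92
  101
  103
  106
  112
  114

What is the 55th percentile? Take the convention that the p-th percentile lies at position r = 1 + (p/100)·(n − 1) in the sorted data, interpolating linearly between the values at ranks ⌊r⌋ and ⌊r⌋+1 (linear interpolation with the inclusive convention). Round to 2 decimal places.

n = 16.
r = 1 + (55/100)·(16 − 1) = 1 + 8.25 = 9.25.
Rank 9 is 73 and rank 10 is 76.
Interpolate: 73 + 0.25·(76 − 73) = 73 + 0.25·3 = 73.75.

73.75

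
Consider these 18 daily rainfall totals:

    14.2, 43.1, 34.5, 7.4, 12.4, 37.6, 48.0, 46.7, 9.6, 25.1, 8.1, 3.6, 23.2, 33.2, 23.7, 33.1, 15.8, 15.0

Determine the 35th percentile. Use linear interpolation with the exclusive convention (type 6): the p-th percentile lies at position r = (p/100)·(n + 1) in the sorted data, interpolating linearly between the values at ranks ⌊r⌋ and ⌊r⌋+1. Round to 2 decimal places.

14.72

Sorted: 3.6, 7.4, 8.1, 9.6, 12.4, 14.2, 15.0, 15.8, 23.2, 23.7, 25.1, 33.1, 33.2, 34.5, 37.6, 43.1, 46.7, 48.0.
n = 18.
r = (35/100)·(18 + 1) = 6.65.
Rank 6 is 14.2 and rank 7 is 15.0.
Interpolate: 14.2 + 0.65·(15.0 − 14.2) = 14.2 + 0.65·0.8 = 14.72.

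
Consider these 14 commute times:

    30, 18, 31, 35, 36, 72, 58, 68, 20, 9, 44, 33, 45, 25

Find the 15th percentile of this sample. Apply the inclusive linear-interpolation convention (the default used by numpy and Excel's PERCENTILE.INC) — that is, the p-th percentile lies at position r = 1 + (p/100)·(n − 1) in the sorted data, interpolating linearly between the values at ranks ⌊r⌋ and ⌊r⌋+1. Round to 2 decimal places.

Sorted: 9, 18, 20, 25, 30, 31, 33, 35, 36, 44, 45, 58, 68, 72.
n = 14.
r = 1 + (15/100)·(14 − 1) = 1 + 1.95 = 2.95.
Rank 2 is 18 and rank 3 is 20.
Interpolate: 18 + 0.95·(20 − 18) = 18 + 0.95·2 = 19.9.

19.90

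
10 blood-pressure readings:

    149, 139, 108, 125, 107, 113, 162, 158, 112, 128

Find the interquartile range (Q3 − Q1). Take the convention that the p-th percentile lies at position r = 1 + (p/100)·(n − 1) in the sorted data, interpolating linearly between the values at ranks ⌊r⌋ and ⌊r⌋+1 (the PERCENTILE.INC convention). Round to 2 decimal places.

Sorted: 107, 108, 112, 113, 125, 128, 139, 149, 158, 162.
n = 10.
P25: r = 3.25; ranks 3–4 are 112, 113; interpolating gives 112.25.
P75: r = 7.75; ranks 7–8 are 139, 149; interpolating gives 146.5.
Difference: 146.5 − 112.25 = 34.25.

34.25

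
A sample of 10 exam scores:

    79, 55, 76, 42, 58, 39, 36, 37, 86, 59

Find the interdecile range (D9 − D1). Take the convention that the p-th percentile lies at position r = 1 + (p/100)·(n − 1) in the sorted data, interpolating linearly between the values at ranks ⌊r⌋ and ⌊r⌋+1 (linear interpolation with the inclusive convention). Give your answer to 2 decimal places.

Sorted: 36, 37, 39, 42, 55, 58, 59, 76, 79, 86.
n = 10.
P10: r = 1.9; ranks 1–2 are 36, 37; interpolating gives 36.9.
P90: r = 9.1; ranks 9–10 are 79, 86; interpolating gives 79.7.
Difference: 79.7 − 36.9 = 42.8.

42.80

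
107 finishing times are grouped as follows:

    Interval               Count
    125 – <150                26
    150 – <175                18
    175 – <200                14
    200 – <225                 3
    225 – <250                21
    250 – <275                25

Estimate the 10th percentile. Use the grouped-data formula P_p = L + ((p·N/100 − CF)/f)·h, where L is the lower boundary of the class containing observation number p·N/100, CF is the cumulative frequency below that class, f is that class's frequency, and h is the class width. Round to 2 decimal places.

N = 107; target position k = 10/100 · 107 = 10.7.
Cumulative frequencies: 26, 44, 58, 61, 82, 107.
Observation 10.7 falls in the class 125 – <150.
L = 125, CF = 0, f = 26, h = 25.
P10 = 125 + ((10.7 − 0)/26)·25 = 125 + 10.2885 = 135.288.

135.29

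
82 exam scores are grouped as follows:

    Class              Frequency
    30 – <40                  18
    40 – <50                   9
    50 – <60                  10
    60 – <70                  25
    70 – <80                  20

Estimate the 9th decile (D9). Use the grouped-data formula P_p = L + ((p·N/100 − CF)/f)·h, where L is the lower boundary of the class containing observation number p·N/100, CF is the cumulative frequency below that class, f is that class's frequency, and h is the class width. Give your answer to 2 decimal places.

75.90

N = 82; target position k = 90/100 · 82 = 73.8.
Cumulative frequencies: 18, 27, 37, 62, 82.
Observation 73.8 falls in the class 70 – <80.
L = 70, CF = 62, f = 20, h = 10.
P90 = 70 + ((73.8 − 62)/20)·10 = 70 + 5.9 = 75.9.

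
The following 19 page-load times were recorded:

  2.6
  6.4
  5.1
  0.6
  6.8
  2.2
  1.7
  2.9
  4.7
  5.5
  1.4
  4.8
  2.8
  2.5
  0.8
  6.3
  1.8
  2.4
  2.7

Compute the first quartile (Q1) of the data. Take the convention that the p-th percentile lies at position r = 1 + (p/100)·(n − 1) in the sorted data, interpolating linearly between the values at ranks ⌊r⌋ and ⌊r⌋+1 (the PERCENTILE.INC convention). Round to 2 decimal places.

Sorted: 0.6, 0.8, 1.4, 1.7, 1.8, 2.2, 2.4, 2.5, 2.6, 2.7, 2.8, 2.9, 4.7, 4.8, 5.1, 5.5, 6.3, 6.4, 6.8.
n = 19.
r = 1 + (25/100)·(19 − 1) = 1 + 4.5 = 5.5.
Rank 5 is 1.8 and rank 6 is 2.2.
Interpolate: 1.8 + 0.5·(2.2 − 1.8) = 1.8 + 0.5·0.4 = 2.

2.00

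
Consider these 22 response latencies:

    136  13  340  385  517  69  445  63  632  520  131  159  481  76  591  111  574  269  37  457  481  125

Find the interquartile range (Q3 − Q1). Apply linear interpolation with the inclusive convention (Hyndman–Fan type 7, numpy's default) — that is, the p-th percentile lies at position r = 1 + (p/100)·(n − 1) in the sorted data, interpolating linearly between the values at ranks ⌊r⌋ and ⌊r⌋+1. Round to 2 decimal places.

Sorted: 13, 37, 63, 69, 76, 111, 125, 131, 136, 159, 269, 340, 385, 445, 457, 481, 481, 517, 520, 574, 591, 632.
n = 22.
P25: r = 6.25; ranks 6–7 are 111, 125; interpolating gives 114.5.
P75: r = 16.75; ranks 16–17 are 481, 481; interpolating gives 481.
Difference: 481 − 114.5 = 366.5.

366.50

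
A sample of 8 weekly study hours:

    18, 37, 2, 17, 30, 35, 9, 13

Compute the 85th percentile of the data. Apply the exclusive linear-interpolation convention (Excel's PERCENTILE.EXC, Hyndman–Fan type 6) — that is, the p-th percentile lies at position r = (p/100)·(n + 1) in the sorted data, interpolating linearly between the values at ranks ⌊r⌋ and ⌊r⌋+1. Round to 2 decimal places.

Sorted: 2, 9, 13, 17, 18, 30, 35, 37.
n = 8.
r = (85/100)·(8 + 1) = 7.65.
Rank 7 is 35 and rank 8 is 37.
Interpolate: 35 + 0.65·(37 − 35) = 35 + 0.65·2 = 36.3.

36.30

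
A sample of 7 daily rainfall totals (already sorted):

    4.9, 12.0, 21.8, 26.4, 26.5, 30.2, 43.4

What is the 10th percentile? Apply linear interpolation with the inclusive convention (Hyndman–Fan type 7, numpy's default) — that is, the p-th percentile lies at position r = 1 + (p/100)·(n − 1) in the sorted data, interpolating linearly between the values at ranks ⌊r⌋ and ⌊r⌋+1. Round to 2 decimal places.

9.16

n = 7.
r = 1 + (10/100)·(7 − 1) = 1 + 0.6 = 1.6.
Rank 1 is 4.9 and rank 2 is 12.0.
Interpolate: 4.9 + 0.6·(12.0 − 4.9) = 4.9 + 0.6·7.1 = 9.16.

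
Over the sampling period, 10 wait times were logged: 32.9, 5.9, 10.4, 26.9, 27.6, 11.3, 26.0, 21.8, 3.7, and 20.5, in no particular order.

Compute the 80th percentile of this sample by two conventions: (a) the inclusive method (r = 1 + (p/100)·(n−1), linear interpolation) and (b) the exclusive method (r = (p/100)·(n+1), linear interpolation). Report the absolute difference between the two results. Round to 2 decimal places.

Sorted: 3.7, 5.9, 10.4, 11.3, 20.5, 21.8, 26.0, 26.9, 27.6, 32.9.
n = 10.
(a) r = 8.2; between ranks 8 (26.9) and 9 (27.6): 27.04.
(b) r = 8.8; between ranks 8 (26.9) and 9 (27.6): 27.46.
|27.04 − 27.46| = 0.42.

0.42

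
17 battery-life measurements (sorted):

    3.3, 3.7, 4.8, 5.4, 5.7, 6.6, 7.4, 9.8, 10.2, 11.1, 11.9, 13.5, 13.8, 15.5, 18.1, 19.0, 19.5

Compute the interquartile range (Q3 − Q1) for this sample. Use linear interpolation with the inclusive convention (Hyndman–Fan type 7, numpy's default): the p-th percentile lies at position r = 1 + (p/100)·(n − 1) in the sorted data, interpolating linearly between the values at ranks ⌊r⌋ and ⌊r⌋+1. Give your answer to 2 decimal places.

8.10

n = 17.
P25: r = 5 (integer) → 5.7.
P75: r = 13 (integer) → 13.8.
Difference: 13.8 − 5.7 = 8.1.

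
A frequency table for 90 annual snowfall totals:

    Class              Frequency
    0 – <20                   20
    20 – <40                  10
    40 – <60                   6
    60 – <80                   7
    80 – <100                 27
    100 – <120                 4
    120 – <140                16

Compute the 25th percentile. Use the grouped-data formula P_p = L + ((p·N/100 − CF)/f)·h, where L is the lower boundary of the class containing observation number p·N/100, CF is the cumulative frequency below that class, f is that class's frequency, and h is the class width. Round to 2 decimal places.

25.00

N = 90; target position k = 25/100 · 90 = 22.5.
Cumulative frequencies: 20, 30, 36, 43, 70, 74, 90.
Observation 22.5 falls in the class 20 – <40.
L = 20, CF = 20, f = 10, h = 20.
P25 = 20 + ((22.5 − 20)/10)·20 = 20 + 5 = 25.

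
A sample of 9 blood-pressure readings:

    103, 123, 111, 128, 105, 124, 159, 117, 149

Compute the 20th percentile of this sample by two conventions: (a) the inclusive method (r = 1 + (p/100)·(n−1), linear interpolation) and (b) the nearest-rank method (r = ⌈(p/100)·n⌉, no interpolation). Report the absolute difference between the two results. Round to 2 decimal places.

3.60

Sorted: 103, 105, 111, 117, 123, 124, 128, 149, 159.
n = 9.
(a) r = 2.6; between ranks 2 (105) and 3 (111): 108.6.
(b) the nearest-rank method: rank 2 → 105.
|108.6 − 105| = 3.6.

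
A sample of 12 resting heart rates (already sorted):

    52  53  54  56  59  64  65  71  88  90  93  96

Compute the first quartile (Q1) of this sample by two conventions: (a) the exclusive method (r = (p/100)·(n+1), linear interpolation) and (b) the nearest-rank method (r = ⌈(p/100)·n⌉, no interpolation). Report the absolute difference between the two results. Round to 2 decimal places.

0.50

n = 12.
(a) r = 3.25; between ranks 3 (54) and 4 (56): 54.5.
(b) the nearest-rank method: rank 3 → 54.
|54.5 − 54| = 0.5.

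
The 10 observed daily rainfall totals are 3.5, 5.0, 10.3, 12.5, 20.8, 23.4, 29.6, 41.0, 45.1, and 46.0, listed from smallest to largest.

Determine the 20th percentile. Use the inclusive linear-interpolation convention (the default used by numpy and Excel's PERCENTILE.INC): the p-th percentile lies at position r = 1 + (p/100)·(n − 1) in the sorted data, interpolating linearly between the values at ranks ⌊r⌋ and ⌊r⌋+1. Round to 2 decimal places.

9.24

n = 10.
r = 1 + (20/100)·(10 − 1) = 1 + 1.8 = 2.8.
Rank 2 is 5.0 and rank 3 is 10.3.
Interpolate: 5.0 + 0.8·(10.3 − 5.0) = 5.0 + 0.8·5.3 = 9.24.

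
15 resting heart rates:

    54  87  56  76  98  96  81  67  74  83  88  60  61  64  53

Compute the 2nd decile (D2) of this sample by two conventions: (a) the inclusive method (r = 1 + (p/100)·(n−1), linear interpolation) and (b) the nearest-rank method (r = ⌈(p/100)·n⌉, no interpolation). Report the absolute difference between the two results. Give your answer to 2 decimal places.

Sorted: 53, 54, 56, 60, 61, 64, 67, 74, 76, 81, 83, 87, 88, 96, 98.
n = 15.
(a) r = 3.8; between ranks 3 (56) and 4 (60): 59.2.
(b) the nearest-rank method: rank 3 → 56.
|59.2 − 56| = 3.2.

3.20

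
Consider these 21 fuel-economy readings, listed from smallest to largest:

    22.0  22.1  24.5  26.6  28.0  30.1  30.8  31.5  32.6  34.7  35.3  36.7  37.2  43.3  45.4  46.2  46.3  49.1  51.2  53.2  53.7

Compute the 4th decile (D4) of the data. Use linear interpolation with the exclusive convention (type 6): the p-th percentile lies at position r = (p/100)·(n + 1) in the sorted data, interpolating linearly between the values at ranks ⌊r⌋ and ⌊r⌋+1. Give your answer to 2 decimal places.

n = 21.
r = (40/100)·(21 + 1) = 8.8.
Rank 8 is 31.5 and rank 9 is 32.6.
Interpolate: 31.5 + 0.8·(32.6 − 31.5) = 31.5 + 0.8·1.1 = 32.38.

32.38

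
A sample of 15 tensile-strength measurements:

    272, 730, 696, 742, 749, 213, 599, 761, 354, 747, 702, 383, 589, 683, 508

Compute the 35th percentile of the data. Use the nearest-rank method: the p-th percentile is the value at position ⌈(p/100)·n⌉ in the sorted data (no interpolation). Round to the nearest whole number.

589

Sorted: 213, 272, 354, 383, 508, 589, 599, 683, 696, 702, 730, 742, 747, 749, 761.
n = 15.
Position = ⌈35/100 · 15⌉ = ⌈5.25⌉ = 6.
The value at rank 6 is 589.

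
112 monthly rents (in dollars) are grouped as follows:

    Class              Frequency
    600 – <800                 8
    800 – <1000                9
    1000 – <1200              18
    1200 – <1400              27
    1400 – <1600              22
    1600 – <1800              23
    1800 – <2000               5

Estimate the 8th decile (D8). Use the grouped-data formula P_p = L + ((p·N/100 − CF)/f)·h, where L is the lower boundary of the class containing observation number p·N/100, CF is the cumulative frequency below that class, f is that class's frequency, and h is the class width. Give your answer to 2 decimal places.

1648.70

N = 112; target position k = 80/100 · 112 = 89.6.
Cumulative frequencies: 8, 17, 35, 62, 84, 107, 112.
Observation 89.6 falls in the class 1600 – <1800.
L = 1600, CF = 84, f = 23, h = 200.
P80 = 1600 + ((89.6 − 84)/23)·200 = 1600 + 48.6957 = 1648.7.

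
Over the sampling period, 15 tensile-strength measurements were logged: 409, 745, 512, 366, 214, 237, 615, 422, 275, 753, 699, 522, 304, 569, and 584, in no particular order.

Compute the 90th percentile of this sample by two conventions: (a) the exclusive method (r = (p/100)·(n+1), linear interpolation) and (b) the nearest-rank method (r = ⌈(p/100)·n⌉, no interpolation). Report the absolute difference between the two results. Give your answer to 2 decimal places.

3.20

Sorted: 214, 237, 275, 304, 366, 409, 422, 512, 522, 569, 584, 615, 699, 745, 753.
n = 15.
(a) r = 14.4; between ranks 14 (745) and 15 (753): 748.2.
(b) the nearest-rank method: rank 14 → 745.
|748.2 − 745| = 3.2.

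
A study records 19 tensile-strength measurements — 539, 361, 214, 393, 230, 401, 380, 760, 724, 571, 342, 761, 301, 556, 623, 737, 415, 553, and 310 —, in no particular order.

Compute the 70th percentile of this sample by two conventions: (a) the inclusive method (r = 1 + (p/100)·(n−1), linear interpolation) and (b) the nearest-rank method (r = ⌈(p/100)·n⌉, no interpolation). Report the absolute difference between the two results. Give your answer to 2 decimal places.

6.00

Sorted: 214, 230, 301, 310, 342, 361, 380, 393, 401, 415, 539, 553, 556, 571, 623, 724, 737, 760, 761.
n = 19.
(a) r = 13.6; between ranks 13 (556) and 14 (571): 565.
(b) the nearest-rank method: rank 14 → 571.
|565 − 571| = 6.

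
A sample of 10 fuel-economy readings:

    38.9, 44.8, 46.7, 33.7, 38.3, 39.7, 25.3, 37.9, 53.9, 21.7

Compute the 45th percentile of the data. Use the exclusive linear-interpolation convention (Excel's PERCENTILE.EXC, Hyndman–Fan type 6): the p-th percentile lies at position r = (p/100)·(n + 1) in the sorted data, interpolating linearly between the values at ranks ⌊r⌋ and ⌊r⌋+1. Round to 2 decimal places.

38.28

Sorted: 21.7, 25.3, 33.7, 37.9, 38.3, 38.9, 39.7, 44.8, 46.7, 53.9.
n = 10.
r = (45/100)·(10 + 1) = 4.95.
Rank 4 is 37.9 and rank 5 is 38.3.
Interpolate: 37.9 + 0.95·(38.3 − 37.9) = 37.9 + 0.95·0.4 = 38.28.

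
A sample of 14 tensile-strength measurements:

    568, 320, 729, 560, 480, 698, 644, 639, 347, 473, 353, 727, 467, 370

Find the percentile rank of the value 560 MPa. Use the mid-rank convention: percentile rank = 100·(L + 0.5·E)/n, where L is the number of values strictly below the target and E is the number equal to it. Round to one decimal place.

Sorted: 320, 347, 353, 370, 467, 473, 480, 560, 568, 639, 644, 698, 727, 729.
Count below 560: L = 7; count equal: E = 1; n = 14.
Percentile rank = 100·(7 + 0.5·1)/14 = 100·7.5/14 = 53.57.

53.6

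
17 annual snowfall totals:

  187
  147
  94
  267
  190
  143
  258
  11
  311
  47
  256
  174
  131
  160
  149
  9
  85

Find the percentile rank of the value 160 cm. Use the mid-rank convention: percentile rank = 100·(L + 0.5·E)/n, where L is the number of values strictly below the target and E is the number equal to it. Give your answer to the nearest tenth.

55.9

Sorted: 9, 11, 47, 85, 94, 131, 143, 147, 149, 160, 174, 187, 190, 256, 258, 267, 311.
Count below 160: L = 9; count equal: E = 1; n = 17.
Percentile rank = 100·(9 + 0.5·1)/17 = 100·9.5/17 = 55.88.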